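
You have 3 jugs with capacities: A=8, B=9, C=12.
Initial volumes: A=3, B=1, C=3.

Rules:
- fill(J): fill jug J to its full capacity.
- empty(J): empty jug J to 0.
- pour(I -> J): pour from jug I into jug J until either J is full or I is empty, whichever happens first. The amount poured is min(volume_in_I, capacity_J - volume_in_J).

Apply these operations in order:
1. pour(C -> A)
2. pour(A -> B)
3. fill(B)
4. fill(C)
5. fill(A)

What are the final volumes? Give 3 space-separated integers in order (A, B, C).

Answer: 8 9 12

Derivation:
Step 1: pour(C -> A) -> (A=6 B=1 C=0)
Step 2: pour(A -> B) -> (A=0 B=7 C=0)
Step 3: fill(B) -> (A=0 B=9 C=0)
Step 4: fill(C) -> (A=0 B=9 C=12)
Step 5: fill(A) -> (A=8 B=9 C=12)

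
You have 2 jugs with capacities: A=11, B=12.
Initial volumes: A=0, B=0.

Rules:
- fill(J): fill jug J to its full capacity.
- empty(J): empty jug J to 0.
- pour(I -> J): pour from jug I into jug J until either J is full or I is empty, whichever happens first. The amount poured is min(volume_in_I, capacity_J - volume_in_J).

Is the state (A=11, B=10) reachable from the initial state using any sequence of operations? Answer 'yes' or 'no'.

Answer: yes

Derivation:
BFS from (A=0, B=0):
  1. fill(A) -> (A=11 B=0)
  2. pour(A -> B) -> (A=0 B=11)
  3. fill(A) -> (A=11 B=11)
  4. pour(A -> B) -> (A=10 B=12)
  5. empty(B) -> (A=10 B=0)
  6. pour(A -> B) -> (A=0 B=10)
  7. fill(A) -> (A=11 B=10)
Target reached → yes.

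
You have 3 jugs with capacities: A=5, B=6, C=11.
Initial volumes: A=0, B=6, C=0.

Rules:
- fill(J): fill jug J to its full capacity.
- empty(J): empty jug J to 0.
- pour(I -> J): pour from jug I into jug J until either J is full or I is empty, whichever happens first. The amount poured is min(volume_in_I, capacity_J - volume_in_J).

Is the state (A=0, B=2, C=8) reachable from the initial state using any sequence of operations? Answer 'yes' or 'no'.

BFS from (A=0, B=6, C=0):
  1. fill(A) -> (A=5 B=6 C=0)
  2. empty(B) -> (A=5 B=0 C=0)
  3. pour(A -> B) -> (A=0 B=5 C=0)
  4. fill(A) -> (A=5 B=5 C=0)
  5. pour(A -> B) -> (A=4 B=6 C=0)
  6. pour(A -> C) -> (A=0 B=6 C=4)
  7. pour(B -> A) -> (A=5 B=1 C=4)
  8. pour(A -> C) -> (A=0 B=1 C=9)
  9. pour(B -> A) -> (A=1 B=0 C=9)
  10. pour(C -> B) -> (A=1 B=6 C=3)
  11. pour(B -> A) -> (A=5 B=2 C=3)
  12. pour(A -> C) -> (A=0 B=2 C=8)
Target reached → yes.

Answer: yes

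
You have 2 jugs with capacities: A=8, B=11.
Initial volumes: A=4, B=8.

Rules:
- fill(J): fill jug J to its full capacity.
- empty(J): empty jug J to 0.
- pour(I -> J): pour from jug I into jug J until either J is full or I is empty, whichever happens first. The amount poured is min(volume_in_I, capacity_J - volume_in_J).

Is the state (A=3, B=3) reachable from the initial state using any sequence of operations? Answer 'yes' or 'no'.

Answer: no

Derivation:
BFS explored all 39 reachable states.
Reachable set includes: (0,0), (0,1), (0,2), (0,3), (0,4), (0,5), (0,6), (0,7), (0,8), (0,9), (0,10), (0,11) ...
Target (A=3, B=3) not in reachable set → no.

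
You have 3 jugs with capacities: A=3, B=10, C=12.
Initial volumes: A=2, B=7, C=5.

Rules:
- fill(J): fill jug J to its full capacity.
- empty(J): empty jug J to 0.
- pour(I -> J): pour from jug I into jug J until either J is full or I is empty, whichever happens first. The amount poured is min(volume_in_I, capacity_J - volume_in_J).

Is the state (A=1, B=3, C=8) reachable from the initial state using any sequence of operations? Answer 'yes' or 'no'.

BFS explored all 375 reachable states.
Reachable set includes: (0,0,0), (0,0,1), (0,0,2), (0,0,3), (0,0,4), (0,0,5), (0,0,6), (0,0,7), (0,0,8), (0,0,9), (0,0,10), (0,0,11) ...
Target (A=1, B=3, C=8) not in reachable set → no.

Answer: no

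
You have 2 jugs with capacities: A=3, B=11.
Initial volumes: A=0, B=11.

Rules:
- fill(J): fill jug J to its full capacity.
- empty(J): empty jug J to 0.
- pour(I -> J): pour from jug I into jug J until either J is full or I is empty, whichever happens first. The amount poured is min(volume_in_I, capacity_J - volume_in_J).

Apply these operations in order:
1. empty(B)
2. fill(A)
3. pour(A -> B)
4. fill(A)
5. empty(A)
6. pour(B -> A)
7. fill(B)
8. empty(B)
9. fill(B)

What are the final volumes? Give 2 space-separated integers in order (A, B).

Answer: 3 11

Derivation:
Step 1: empty(B) -> (A=0 B=0)
Step 2: fill(A) -> (A=3 B=0)
Step 3: pour(A -> B) -> (A=0 B=3)
Step 4: fill(A) -> (A=3 B=3)
Step 5: empty(A) -> (A=0 B=3)
Step 6: pour(B -> A) -> (A=3 B=0)
Step 7: fill(B) -> (A=3 B=11)
Step 8: empty(B) -> (A=3 B=0)
Step 9: fill(B) -> (A=3 B=11)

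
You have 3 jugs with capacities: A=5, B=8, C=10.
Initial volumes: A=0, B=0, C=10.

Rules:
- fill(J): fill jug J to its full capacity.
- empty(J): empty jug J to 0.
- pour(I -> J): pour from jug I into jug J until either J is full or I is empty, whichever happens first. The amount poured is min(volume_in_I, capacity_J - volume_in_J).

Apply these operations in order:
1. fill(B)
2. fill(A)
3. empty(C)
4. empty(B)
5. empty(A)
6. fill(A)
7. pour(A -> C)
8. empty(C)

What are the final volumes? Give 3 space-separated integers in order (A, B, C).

Step 1: fill(B) -> (A=0 B=8 C=10)
Step 2: fill(A) -> (A=5 B=8 C=10)
Step 3: empty(C) -> (A=5 B=8 C=0)
Step 4: empty(B) -> (A=5 B=0 C=0)
Step 5: empty(A) -> (A=0 B=0 C=0)
Step 6: fill(A) -> (A=5 B=0 C=0)
Step 7: pour(A -> C) -> (A=0 B=0 C=5)
Step 8: empty(C) -> (A=0 B=0 C=0)

Answer: 0 0 0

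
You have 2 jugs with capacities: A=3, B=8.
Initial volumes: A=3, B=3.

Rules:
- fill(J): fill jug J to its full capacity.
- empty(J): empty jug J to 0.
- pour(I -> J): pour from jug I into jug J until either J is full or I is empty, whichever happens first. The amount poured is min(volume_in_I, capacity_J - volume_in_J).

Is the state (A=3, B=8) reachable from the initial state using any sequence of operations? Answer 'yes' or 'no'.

BFS from (A=3, B=3):
  1. fill(B) -> (A=3 B=8)
Target reached → yes.

Answer: yes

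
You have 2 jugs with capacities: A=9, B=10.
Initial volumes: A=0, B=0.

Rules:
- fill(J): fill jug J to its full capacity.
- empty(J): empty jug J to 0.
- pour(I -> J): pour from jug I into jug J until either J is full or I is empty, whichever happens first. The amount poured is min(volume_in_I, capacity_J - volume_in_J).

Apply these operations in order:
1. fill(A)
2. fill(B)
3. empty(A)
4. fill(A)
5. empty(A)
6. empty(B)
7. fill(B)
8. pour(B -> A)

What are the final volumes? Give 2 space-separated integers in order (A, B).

Step 1: fill(A) -> (A=9 B=0)
Step 2: fill(B) -> (A=9 B=10)
Step 3: empty(A) -> (A=0 B=10)
Step 4: fill(A) -> (A=9 B=10)
Step 5: empty(A) -> (A=0 B=10)
Step 6: empty(B) -> (A=0 B=0)
Step 7: fill(B) -> (A=0 B=10)
Step 8: pour(B -> A) -> (A=9 B=1)

Answer: 9 1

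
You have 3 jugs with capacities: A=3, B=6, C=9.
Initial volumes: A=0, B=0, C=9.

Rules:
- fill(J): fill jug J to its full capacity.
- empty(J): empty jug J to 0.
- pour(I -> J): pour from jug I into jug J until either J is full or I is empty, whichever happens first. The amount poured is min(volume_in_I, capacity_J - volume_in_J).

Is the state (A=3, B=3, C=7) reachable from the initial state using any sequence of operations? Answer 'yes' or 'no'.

Answer: no

Derivation:
BFS explored all 24 reachable states.
Reachable set includes: (0,0,0), (0,0,3), (0,0,6), (0,0,9), (0,3,0), (0,3,3), (0,3,6), (0,3,9), (0,6,0), (0,6,3), (0,6,6), (0,6,9) ...
Target (A=3, B=3, C=7) not in reachable set → no.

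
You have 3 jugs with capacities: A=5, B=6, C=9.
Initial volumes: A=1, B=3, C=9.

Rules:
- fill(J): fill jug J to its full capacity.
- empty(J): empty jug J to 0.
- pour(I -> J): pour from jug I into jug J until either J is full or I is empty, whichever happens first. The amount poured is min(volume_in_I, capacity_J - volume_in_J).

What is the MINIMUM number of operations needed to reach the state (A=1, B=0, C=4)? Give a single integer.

Answer: 5

Derivation:
BFS from (A=1, B=3, C=9). One shortest path:
  1. empty(B) -> (A=1 B=0 C=9)
  2. pour(A -> B) -> (A=0 B=1 C=9)
  3. pour(C -> A) -> (A=5 B=1 C=4)
  4. empty(A) -> (A=0 B=1 C=4)
  5. pour(B -> A) -> (A=1 B=0 C=4)
Reached target in 5 moves.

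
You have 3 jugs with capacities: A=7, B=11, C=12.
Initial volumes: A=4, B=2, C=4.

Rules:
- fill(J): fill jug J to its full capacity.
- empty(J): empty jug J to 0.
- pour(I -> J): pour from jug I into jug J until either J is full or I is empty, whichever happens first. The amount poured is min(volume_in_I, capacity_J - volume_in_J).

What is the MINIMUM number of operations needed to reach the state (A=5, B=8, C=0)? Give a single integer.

BFS from (A=4, B=2, C=4). One shortest path:
  1. fill(A) -> (A=7 B=2 C=4)
  2. pour(A -> B) -> (A=0 B=9 C=4)
  3. pour(B -> C) -> (A=0 B=1 C=12)
  4. pour(C -> A) -> (A=7 B=1 C=5)
  5. pour(A -> B) -> (A=0 B=8 C=5)
  6. pour(C -> A) -> (A=5 B=8 C=0)
Reached target in 6 moves.

Answer: 6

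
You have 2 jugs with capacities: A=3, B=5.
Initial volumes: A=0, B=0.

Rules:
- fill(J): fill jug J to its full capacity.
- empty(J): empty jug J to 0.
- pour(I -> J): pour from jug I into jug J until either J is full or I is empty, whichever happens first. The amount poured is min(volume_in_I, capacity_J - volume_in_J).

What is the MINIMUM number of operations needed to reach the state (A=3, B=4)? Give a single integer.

BFS from (A=0, B=0). One shortest path:
  1. fill(B) -> (A=0 B=5)
  2. pour(B -> A) -> (A=3 B=2)
  3. empty(A) -> (A=0 B=2)
  4. pour(B -> A) -> (A=2 B=0)
  5. fill(B) -> (A=2 B=5)
  6. pour(B -> A) -> (A=3 B=4)
Reached target in 6 moves.

Answer: 6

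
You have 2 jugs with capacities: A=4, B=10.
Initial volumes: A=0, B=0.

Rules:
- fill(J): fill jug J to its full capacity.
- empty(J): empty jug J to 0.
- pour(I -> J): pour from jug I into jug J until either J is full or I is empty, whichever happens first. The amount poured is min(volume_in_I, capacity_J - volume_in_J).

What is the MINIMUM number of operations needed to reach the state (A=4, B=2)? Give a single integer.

Answer: 4

Derivation:
BFS from (A=0, B=0). One shortest path:
  1. fill(B) -> (A=0 B=10)
  2. pour(B -> A) -> (A=4 B=6)
  3. empty(A) -> (A=0 B=6)
  4. pour(B -> A) -> (A=4 B=2)
Reached target in 4 moves.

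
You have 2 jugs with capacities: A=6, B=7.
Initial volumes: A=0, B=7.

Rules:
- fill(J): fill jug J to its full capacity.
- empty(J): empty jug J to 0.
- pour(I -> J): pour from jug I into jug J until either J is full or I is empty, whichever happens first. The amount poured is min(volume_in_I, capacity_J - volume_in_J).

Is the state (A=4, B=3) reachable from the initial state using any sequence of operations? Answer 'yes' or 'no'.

BFS explored all 26 reachable states.
Reachable set includes: (0,0), (0,1), (0,2), (0,3), (0,4), (0,5), (0,6), (0,7), (1,0), (1,7), (2,0), (2,7) ...
Target (A=4, B=3) not in reachable set → no.

Answer: no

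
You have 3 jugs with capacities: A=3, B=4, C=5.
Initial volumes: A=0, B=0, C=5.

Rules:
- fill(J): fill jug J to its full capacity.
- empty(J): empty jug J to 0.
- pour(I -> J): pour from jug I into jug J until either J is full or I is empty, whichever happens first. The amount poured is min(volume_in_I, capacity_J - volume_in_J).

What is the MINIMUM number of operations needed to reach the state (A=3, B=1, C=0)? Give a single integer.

BFS from (A=0, B=0, C=5). One shortest path:
  1. fill(B) -> (A=0 B=4 C=5)
  2. empty(C) -> (A=0 B=4 C=0)
  3. pour(B -> A) -> (A=3 B=1 C=0)
Reached target in 3 moves.

Answer: 3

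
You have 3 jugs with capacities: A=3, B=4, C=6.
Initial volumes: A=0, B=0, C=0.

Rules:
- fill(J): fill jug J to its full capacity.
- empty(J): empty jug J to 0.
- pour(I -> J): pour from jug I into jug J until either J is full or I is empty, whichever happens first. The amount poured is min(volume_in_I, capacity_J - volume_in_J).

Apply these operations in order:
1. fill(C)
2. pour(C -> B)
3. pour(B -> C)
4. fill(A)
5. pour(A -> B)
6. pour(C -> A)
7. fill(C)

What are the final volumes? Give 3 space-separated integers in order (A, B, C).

Step 1: fill(C) -> (A=0 B=0 C=6)
Step 2: pour(C -> B) -> (A=0 B=4 C=2)
Step 3: pour(B -> C) -> (A=0 B=0 C=6)
Step 4: fill(A) -> (A=3 B=0 C=6)
Step 5: pour(A -> B) -> (A=0 B=3 C=6)
Step 6: pour(C -> A) -> (A=3 B=3 C=3)
Step 7: fill(C) -> (A=3 B=3 C=6)

Answer: 3 3 6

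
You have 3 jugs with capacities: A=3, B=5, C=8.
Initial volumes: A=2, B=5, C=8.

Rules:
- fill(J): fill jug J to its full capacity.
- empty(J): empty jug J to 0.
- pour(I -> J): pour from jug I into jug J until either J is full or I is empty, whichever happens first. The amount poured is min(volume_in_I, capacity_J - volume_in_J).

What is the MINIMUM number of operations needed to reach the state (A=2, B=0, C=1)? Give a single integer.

Answer: 8

Derivation:
BFS from (A=2, B=5, C=8). One shortest path:
  1. fill(A) -> (A=3 B=5 C=8)
  2. empty(C) -> (A=3 B=5 C=0)
  3. pour(A -> C) -> (A=0 B=5 C=3)
  4. pour(B -> A) -> (A=3 B=2 C=3)
  5. pour(A -> C) -> (A=0 B=2 C=6)
  6. pour(B -> A) -> (A=2 B=0 C=6)
  7. pour(C -> B) -> (A=2 B=5 C=1)
  8. empty(B) -> (A=2 B=0 C=1)
Reached target in 8 moves.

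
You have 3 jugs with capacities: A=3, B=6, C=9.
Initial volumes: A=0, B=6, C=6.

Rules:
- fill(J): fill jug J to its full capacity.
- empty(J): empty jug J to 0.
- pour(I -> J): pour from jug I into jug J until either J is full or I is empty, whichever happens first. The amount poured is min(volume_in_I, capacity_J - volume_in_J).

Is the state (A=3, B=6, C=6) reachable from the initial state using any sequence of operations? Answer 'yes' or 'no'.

BFS from (A=0, B=6, C=6):
  1. fill(A) -> (A=3 B=6 C=6)
Target reached → yes.

Answer: yes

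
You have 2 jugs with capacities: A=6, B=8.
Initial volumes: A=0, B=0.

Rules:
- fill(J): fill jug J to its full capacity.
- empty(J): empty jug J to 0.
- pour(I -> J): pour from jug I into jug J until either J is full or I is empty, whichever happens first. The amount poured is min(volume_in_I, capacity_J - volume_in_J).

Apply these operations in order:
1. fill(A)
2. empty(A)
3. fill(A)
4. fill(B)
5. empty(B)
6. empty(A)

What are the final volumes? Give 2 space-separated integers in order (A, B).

Step 1: fill(A) -> (A=6 B=0)
Step 2: empty(A) -> (A=0 B=0)
Step 3: fill(A) -> (A=6 B=0)
Step 4: fill(B) -> (A=6 B=8)
Step 5: empty(B) -> (A=6 B=0)
Step 6: empty(A) -> (A=0 B=0)

Answer: 0 0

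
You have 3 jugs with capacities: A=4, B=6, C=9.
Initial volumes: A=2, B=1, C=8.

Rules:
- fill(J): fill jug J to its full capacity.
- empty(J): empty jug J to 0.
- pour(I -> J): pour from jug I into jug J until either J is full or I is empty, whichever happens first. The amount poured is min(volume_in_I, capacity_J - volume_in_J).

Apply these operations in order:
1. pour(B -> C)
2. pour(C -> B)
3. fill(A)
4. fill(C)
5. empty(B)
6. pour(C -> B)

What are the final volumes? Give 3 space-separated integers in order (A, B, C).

Answer: 4 6 3

Derivation:
Step 1: pour(B -> C) -> (A=2 B=0 C=9)
Step 2: pour(C -> B) -> (A=2 B=6 C=3)
Step 3: fill(A) -> (A=4 B=6 C=3)
Step 4: fill(C) -> (A=4 B=6 C=9)
Step 5: empty(B) -> (A=4 B=0 C=9)
Step 6: pour(C -> B) -> (A=4 B=6 C=3)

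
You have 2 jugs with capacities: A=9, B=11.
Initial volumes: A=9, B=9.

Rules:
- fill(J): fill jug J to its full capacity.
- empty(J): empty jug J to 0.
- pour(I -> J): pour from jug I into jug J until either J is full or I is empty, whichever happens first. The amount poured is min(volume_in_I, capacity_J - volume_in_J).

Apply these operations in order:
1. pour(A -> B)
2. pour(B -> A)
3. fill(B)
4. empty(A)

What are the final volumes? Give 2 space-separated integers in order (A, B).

Step 1: pour(A -> B) -> (A=7 B=11)
Step 2: pour(B -> A) -> (A=9 B=9)
Step 3: fill(B) -> (A=9 B=11)
Step 4: empty(A) -> (A=0 B=11)

Answer: 0 11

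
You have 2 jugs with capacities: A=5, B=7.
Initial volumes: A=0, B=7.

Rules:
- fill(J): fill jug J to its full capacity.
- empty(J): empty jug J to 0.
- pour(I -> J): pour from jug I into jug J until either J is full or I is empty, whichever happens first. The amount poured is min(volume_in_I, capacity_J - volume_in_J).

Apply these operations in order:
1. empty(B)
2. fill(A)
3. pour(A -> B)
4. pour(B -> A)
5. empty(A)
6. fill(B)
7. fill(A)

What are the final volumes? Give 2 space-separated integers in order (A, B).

Answer: 5 7

Derivation:
Step 1: empty(B) -> (A=0 B=0)
Step 2: fill(A) -> (A=5 B=0)
Step 3: pour(A -> B) -> (A=0 B=5)
Step 4: pour(B -> A) -> (A=5 B=0)
Step 5: empty(A) -> (A=0 B=0)
Step 6: fill(B) -> (A=0 B=7)
Step 7: fill(A) -> (A=5 B=7)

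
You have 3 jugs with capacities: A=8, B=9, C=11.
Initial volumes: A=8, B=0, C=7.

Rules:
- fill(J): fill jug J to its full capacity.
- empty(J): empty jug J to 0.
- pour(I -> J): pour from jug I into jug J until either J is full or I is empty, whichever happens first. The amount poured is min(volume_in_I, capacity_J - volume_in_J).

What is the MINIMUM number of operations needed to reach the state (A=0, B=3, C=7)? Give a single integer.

BFS from (A=8, B=0, C=7). One shortest path:
  1. fill(C) -> (A=8 B=0 C=11)
  2. pour(A -> B) -> (A=0 B=8 C=11)
  3. pour(C -> A) -> (A=8 B=8 C=3)
  4. pour(A -> B) -> (A=7 B=9 C=3)
  5. empty(B) -> (A=7 B=0 C=3)
  6. pour(C -> B) -> (A=7 B=3 C=0)
  7. pour(A -> C) -> (A=0 B=3 C=7)
Reached target in 7 moves.

Answer: 7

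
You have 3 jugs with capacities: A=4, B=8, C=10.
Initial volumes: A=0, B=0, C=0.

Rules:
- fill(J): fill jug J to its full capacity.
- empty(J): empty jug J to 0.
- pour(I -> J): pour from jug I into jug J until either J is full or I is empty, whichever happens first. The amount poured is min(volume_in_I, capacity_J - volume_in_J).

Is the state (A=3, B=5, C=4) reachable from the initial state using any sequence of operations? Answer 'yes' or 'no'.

Answer: no

Derivation:
BFS explored all 78 reachable states.
Reachable set includes: (0,0,0), (0,0,2), (0,0,4), (0,0,6), (0,0,8), (0,0,10), (0,2,0), (0,2,2), (0,2,4), (0,2,6), (0,2,8), (0,2,10) ...
Target (A=3, B=5, C=4) not in reachable set → no.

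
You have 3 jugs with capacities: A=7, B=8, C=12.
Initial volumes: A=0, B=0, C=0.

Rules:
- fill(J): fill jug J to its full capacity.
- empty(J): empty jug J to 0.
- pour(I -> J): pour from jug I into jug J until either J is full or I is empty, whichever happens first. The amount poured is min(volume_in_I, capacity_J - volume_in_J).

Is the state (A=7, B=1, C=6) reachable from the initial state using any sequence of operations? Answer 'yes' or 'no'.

BFS from (A=0, B=0, C=0):
  1. fill(A) -> (A=7 B=0 C=0)
  2. pour(A -> B) -> (A=0 B=7 C=0)
  3. fill(A) -> (A=7 B=7 C=0)
  4. pour(A -> B) -> (A=6 B=8 C=0)
  5. pour(A -> C) -> (A=0 B=8 C=6)
  6. pour(B -> A) -> (A=7 B=1 C=6)
Target reached → yes.

Answer: yes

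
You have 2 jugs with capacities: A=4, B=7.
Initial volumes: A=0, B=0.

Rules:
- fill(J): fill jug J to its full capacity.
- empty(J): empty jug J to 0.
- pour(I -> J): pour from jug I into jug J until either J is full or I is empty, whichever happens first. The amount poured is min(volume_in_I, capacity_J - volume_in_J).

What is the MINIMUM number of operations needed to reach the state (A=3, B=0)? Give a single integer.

BFS from (A=0, B=0). One shortest path:
  1. fill(B) -> (A=0 B=7)
  2. pour(B -> A) -> (A=4 B=3)
  3. empty(A) -> (A=0 B=3)
  4. pour(B -> A) -> (A=3 B=0)
Reached target in 4 moves.

Answer: 4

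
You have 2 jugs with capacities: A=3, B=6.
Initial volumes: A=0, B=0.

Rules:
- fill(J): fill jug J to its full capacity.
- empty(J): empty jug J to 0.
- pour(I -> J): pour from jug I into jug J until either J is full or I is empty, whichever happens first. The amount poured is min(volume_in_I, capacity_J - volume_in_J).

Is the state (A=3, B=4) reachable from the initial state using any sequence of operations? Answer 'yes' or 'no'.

BFS explored all 6 reachable states.
Reachable set includes: (0,0), (0,3), (0,6), (3,0), (3,3), (3,6)
Target (A=3, B=4) not in reachable set → no.

Answer: no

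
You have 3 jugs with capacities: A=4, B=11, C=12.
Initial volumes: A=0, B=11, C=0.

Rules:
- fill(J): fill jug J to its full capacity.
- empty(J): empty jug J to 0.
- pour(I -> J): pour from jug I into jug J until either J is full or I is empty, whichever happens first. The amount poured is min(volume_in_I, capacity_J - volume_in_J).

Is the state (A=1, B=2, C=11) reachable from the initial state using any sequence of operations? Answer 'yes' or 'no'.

BFS explored all 450 reachable states.
Reachable set includes: (0,0,0), (0,0,1), (0,0,2), (0,0,3), (0,0,4), (0,0,5), (0,0,6), (0,0,7), (0,0,8), (0,0,9), (0,0,10), (0,0,11) ...
Target (A=1, B=2, C=11) not in reachable set → no.

Answer: no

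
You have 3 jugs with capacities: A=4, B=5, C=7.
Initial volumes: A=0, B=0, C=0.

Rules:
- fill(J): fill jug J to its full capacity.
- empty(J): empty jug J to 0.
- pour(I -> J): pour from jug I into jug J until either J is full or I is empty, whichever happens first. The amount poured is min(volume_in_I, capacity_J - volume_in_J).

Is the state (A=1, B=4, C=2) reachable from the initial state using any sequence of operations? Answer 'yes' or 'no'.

Answer: no

Derivation:
BFS explored all 168 reachable states.
Reachable set includes: (0,0,0), (0,0,1), (0,0,2), (0,0,3), (0,0,4), (0,0,5), (0,0,6), (0,0,7), (0,1,0), (0,1,1), (0,1,2), (0,1,3) ...
Target (A=1, B=4, C=2) not in reachable set → no.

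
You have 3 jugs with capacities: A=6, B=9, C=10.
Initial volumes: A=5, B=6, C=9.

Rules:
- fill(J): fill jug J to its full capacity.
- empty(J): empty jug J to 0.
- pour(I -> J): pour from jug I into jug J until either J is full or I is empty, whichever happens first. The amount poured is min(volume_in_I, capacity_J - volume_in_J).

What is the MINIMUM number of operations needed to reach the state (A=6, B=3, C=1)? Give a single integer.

BFS from (A=5, B=6, C=9). One shortest path:
  1. empty(A) -> (A=0 B=6 C=9)
  2. empty(B) -> (A=0 B=0 C=9)
  3. fill(C) -> (A=0 B=0 C=10)
  4. pour(C -> B) -> (A=0 B=9 C=1)
  5. pour(B -> A) -> (A=6 B=3 C=1)
Reached target in 5 moves.

Answer: 5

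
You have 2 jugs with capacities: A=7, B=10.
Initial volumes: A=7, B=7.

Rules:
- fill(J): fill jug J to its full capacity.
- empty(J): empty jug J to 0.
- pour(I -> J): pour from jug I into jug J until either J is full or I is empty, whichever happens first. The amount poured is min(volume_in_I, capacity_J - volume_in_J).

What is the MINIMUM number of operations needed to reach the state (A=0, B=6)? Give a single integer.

BFS from (A=7, B=7). One shortest path:
  1. empty(A) -> (A=0 B=7)
  2. fill(B) -> (A=0 B=10)
  3. pour(B -> A) -> (A=7 B=3)
  4. empty(A) -> (A=0 B=3)
  5. pour(B -> A) -> (A=3 B=0)
  6. fill(B) -> (A=3 B=10)
  7. pour(B -> A) -> (A=7 B=6)
  8. empty(A) -> (A=0 B=6)
Reached target in 8 moves.

Answer: 8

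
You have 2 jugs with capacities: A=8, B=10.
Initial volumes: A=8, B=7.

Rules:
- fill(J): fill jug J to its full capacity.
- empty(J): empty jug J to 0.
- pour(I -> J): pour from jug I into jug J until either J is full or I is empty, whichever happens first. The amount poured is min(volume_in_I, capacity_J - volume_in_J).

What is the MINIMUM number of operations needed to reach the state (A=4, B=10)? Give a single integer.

Answer: 8

Derivation:
BFS from (A=8, B=7). One shortest path:
  1. empty(B) -> (A=8 B=0)
  2. pour(A -> B) -> (A=0 B=8)
  3. fill(A) -> (A=8 B=8)
  4. pour(A -> B) -> (A=6 B=10)
  5. empty(B) -> (A=6 B=0)
  6. pour(A -> B) -> (A=0 B=6)
  7. fill(A) -> (A=8 B=6)
  8. pour(A -> B) -> (A=4 B=10)
Reached target in 8 moves.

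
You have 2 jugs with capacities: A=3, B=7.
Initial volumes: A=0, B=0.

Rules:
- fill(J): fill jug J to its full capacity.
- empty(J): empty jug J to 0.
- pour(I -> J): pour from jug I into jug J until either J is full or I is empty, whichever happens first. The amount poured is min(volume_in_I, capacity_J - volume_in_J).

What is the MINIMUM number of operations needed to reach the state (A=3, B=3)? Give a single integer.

BFS from (A=0, B=0). One shortest path:
  1. fill(A) -> (A=3 B=0)
  2. pour(A -> B) -> (A=0 B=3)
  3. fill(A) -> (A=3 B=3)
Reached target in 3 moves.

Answer: 3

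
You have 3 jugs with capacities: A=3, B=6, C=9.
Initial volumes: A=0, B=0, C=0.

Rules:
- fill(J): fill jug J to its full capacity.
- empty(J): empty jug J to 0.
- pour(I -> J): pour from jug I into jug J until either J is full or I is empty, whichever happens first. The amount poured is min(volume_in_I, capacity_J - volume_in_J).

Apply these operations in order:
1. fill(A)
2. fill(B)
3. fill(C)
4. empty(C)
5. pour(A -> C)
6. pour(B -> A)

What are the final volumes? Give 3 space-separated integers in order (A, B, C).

Answer: 3 3 3

Derivation:
Step 1: fill(A) -> (A=3 B=0 C=0)
Step 2: fill(B) -> (A=3 B=6 C=0)
Step 3: fill(C) -> (A=3 B=6 C=9)
Step 4: empty(C) -> (A=3 B=6 C=0)
Step 5: pour(A -> C) -> (A=0 B=6 C=3)
Step 6: pour(B -> A) -> (A=3 B=3 C=3)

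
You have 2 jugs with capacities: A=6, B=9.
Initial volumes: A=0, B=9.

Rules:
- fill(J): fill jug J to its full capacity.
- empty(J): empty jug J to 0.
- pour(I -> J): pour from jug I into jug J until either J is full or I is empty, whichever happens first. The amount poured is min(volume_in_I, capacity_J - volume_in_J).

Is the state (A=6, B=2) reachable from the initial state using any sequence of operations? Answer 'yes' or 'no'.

BFS explored all 10 reachable states.
Reachable set includes: (0,0), (0,3), (0,6), (0,9), (3,0), (3,9), (6,0), (6,3), (6,6), (6,9)
Target (A=6, B=2) not in reachable set → no.

Answer: no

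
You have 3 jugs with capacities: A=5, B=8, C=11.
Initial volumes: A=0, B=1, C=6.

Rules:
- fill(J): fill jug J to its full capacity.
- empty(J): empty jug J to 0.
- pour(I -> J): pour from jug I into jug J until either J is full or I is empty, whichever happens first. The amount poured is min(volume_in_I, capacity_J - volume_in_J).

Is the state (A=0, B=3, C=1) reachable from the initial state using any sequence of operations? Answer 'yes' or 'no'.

Answer: yes

Derivation:
BFS from (A=0, B=1, C=6):
  1. fill(B) -> (A=0 B=8 C=6)
  2. pour(B -> A) -> (A=5 B=3 C=6)
  3. empty(A) -> (A=0 B=3 C=6)
  4. pour(C -> A) -> (A=5 B=3 C=1)
  5. empty(A) -> (A=0 B=3 C=1)
Target reached → yes.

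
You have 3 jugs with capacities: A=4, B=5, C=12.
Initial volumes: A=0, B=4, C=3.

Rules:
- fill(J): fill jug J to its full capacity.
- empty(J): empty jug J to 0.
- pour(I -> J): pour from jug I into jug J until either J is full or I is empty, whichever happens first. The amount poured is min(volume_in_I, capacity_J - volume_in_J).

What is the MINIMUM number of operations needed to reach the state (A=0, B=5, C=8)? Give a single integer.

Answer: 3

Derivation:
BFS from (A=0, B=4, C=3). One shortest path:
  1. fill(B) -> (A=0 B=5 C=3)
  2. pour(B -> C) -> (A=0 B=0 C=8)
  3. fill(B) -> (A=0 B=5 C=8)
Reached target in 3 moves.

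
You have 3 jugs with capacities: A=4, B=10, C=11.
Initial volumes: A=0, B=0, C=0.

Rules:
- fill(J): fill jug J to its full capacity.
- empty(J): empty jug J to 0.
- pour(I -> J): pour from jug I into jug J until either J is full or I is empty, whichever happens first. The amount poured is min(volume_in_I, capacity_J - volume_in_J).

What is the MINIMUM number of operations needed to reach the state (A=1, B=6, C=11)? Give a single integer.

BFS from (A=0, B=0, C=0). One shortest path:
  1. fill(C) -> (A=0 B=0 C=11)
  2. pour(C -> B) -> (A=0 B=10 C=1)
  3. pour(B -> A) -> (A=4 B=6 C=1)
  4. empty(A) -> (A=0 B=6 C=1)
  5. pour(C -> A) -> (A=1 B=6 C=0)
  6. fill(C) -> (A=1 B=6 C=11)
Reached target in 6 moves.

Answer: 6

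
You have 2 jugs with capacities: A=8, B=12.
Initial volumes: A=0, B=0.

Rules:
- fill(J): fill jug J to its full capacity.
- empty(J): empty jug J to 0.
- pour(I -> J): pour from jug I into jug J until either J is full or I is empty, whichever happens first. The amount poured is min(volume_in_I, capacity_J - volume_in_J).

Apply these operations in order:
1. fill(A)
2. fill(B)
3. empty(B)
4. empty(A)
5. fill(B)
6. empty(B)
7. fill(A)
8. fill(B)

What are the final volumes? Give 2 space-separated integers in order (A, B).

Step 1: fill(A) -> (A=8 B=0)
Step 2: fill(B) -> (A=8 B=12)
Step 3: empty(B) -> (A=8 B=0)
Step 4: empty(A) -> (A=0 B=0)
Step 5: fill(B) -> (A=0 B=12)
Step 6: empty(B) -> (A=0 B=0)
Step 7: fill(A) -> (A=8 B=0)
Step 8: fill(B) -> (A=8 B=12)

Answer: 8 12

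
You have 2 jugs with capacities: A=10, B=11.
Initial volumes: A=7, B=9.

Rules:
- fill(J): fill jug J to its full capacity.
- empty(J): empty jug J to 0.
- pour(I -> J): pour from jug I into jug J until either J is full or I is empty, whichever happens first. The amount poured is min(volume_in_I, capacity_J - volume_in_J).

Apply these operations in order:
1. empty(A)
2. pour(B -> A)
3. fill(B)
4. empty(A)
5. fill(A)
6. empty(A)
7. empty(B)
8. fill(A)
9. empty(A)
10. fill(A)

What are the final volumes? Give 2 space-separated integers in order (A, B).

Answer: 10 0

Derivation:
Step 1: empty(A) -> (A=0 B=9)
Step 2: pour(B -> A) -> (A=9 B=0)
Step 3: fill(B) -> (A=9 B=11)
Step 4: empty(A) -> (A=0 B=11)
Step 5: fill(A) -> (A=10 B=11)
Step 6: empty(A) -> (A=0 B=11)
Step 7: empty(B) -> (A=0 B=0)
Step 8: fill(A) -> (A=10 B=0)
Step 9: empty(A) -> (A=0 B=0)
Step 10: fill(A) -> (A=10 B=0)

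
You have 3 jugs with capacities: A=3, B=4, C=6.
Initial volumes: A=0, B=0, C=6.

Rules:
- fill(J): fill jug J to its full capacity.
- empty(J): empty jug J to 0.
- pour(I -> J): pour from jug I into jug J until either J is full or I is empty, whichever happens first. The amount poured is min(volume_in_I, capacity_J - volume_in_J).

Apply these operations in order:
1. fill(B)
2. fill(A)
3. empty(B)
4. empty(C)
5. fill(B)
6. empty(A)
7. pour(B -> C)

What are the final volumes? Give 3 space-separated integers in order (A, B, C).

Answer: 0 0 4

Derivation:
Step 1: fill(B) -> (A=0 B=4 C=6)
Step 2: fill(A) -> (A=3 B=4 C=6)
Step 3: empty(B) -> (A=3 B=0 C=6)
Step 4: empty(C) -> (A=3 B=0 C=0)
Step 5: fill(B) -> (A=3 B=4 C=0)
Step 6: empty(A) -> (A=0 B=4 C=0)
Step 7: pour(B -> C) -> (A=0 B=0 C=4)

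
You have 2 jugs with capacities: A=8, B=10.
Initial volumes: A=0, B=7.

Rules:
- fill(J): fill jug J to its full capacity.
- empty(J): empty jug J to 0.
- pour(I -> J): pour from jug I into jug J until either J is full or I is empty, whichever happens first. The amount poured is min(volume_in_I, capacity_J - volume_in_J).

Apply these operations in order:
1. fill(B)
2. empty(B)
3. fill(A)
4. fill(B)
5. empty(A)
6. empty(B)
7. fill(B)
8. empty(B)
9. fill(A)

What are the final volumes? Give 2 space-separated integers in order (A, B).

Step 1: fill(B) -> (A=0 B=10)
Step 2: empty(B) -> (A=0 B=0)
Step 3: fill(A) -> (A=8 B=0)
Step 4: fill(B) -> (A=8 B=10)
Step 5: empty(A) -> (A=0 B=10)
Step 6: empty(B) -> (A=0 B=0)
Step 7: fill(B) -> (A=0 B=10)
Step 8: empty(B) -> (A=0 B=0)
Step 9: fill(A) -> (A=8 B=0)

Answer: 8 0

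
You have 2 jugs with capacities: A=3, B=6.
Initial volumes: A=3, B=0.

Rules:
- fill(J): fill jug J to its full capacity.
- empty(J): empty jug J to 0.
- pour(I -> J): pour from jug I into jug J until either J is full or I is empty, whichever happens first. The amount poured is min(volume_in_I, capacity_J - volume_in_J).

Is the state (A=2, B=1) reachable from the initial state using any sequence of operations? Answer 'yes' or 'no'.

BFS explored all 6 reachable states.
Reachable set includes: (0,0), (0,3), (0,6), (3,0), (3,3), (3,6)
Target (A=2, B=1) not in reachable set → no.

Answer: no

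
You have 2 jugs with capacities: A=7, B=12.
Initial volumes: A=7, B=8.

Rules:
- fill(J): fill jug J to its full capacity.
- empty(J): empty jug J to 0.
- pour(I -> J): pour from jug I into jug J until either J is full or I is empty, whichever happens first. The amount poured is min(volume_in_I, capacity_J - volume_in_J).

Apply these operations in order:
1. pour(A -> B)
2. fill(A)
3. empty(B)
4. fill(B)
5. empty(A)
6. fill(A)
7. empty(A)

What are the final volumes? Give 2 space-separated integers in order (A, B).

Step 1: pour(A -> B) -> (A=3 B=12)
Step 2: fill(A) -> (A=7 B=12)
Step 3: empty(B) -> (A=7 B=0)
Step 4: fill(B) -> (A=7 B=12)
Step 5: empty(A) -> (A=0 B=12)
Step 6: fill(A) -> (A=7 B=12)
Step 7: empty(A) -> (A=0 B=12)

Answer: 0 12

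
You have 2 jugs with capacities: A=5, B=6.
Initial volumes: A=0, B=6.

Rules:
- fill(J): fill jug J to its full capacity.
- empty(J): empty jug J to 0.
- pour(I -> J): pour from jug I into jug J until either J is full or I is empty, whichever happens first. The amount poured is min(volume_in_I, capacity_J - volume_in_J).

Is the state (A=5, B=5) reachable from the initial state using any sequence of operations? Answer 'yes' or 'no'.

BFS from (A=0, B=6):
  1. fill(A) -> (A=5 B=6)
  2. empty(B) -> (A=5 B=0)
  3. pour(A -> B) -> (A=0 B=5)
  4. fill(A) -> (A=5 B=5)
Target reached → yes.

Answer: yes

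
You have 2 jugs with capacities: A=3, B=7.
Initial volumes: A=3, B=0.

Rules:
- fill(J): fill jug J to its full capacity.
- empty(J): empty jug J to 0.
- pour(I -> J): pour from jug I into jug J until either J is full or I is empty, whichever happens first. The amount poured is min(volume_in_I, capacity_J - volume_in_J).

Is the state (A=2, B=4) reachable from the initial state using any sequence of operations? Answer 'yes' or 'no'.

BFS explored all 20 reachable states.
Reachable set includes: (0,0), (0,1), (0,2), (0,3), (0,4), (0,5), (0,6), (0,7), (1,0), (1,7), (2,0), (2,7) ...
Target (A=2, B=4) not in reachable set → no.

Answer: no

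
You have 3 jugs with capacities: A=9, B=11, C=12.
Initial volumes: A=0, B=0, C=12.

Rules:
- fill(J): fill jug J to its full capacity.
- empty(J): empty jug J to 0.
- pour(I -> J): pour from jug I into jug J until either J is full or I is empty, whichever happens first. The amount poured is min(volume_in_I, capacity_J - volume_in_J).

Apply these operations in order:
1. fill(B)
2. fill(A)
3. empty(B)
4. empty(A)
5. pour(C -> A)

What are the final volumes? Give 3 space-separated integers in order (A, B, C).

Answer: 9 0 3

Derivation:
Step 1: fill(B) -> (A=0 B=11 C=12)
Step 2: fill(A) -> (A=9 B=11 C=12)
Step 3: empty(B) -> (A=9 B=0 C=12)
Step 4: empty(A) -> (A=0 B=0 C=12)
Step 5: pour(C -> A) -> (A=9 B=0 C=3)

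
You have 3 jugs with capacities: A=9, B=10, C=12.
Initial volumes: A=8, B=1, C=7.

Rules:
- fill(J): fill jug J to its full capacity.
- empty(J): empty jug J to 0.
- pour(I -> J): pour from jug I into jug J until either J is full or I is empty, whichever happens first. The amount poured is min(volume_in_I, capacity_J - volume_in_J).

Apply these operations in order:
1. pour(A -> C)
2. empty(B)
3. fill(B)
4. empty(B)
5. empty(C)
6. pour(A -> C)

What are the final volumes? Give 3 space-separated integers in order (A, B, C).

Step 1: pour(A -> C) -> (A=3 B=1 C=12)
Step 2: empty(B) -> (A=3 B=0 C=12)
Step 3: fill(B) -> (A=3 B=10 C=12)
Step 4: empty(B) -> (A=3 B=0 C=12)
Step 5: empty(C) -> (A=3 B=0 C=0)
Step 6: pour(A -> C) -> (A=0 B=0 C=3)

Answer: 0 0 3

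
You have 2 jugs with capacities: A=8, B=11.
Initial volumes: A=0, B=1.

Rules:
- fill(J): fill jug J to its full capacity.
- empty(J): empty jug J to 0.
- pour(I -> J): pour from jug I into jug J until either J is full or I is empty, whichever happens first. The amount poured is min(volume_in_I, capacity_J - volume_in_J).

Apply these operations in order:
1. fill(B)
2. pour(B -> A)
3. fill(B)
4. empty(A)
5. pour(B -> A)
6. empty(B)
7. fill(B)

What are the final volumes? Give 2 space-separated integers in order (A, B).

Step 1: fill(B) -> (A=0 B=11)
Step 2: pour(B -> A) -> (A=8 B=3)
Step 3: fill(B) -> (A=8 B=11)
Step 4: empty(A) -> (A=0 B=11)
Step 5: pour(B -> A) -> (A=8 B=3)
Step 6: empty(B) -> (A=8 B=0)
Step 7: fill(B) -> (A=8 B=11)

Answer: 8 11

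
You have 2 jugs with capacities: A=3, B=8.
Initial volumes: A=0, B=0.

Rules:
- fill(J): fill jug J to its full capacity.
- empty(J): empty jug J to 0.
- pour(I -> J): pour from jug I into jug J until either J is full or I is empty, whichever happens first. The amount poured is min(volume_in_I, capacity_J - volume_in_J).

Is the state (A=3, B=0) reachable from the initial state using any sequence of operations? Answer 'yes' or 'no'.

Answer: yes

Derivation:
BFS from (A=0, B=0):
  1. fill(A) -> (A=3 B=0)
Target reached → yes.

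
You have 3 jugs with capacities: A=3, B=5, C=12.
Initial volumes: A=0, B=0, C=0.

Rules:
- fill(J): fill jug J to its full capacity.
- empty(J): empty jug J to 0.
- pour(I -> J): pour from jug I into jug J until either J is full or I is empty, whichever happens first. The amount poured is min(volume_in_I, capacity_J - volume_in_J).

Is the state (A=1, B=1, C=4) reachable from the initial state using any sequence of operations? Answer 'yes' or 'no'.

Answer: no

Derivation:
BFS explored all 224 reachable states.
Reachable set includes: (0,0,0), (0,0,1), (0,0,2), (0,0,3), (0,0,4), (0,0,5), (0,0,6), (0,0,7), (0,0,8), (0,0,9), (0,0,10), (0,0,11) ...
Target (A=1, B=1, C=4) not in reachable set → no.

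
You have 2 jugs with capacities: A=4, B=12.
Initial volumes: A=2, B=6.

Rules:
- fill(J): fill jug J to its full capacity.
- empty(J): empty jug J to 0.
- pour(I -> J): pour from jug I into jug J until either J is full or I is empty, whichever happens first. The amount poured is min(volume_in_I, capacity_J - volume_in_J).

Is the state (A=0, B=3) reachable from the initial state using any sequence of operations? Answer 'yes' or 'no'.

Answer: no

Derivation:
BFS explored all 17 reachable states.
Reachable set includes: (0,0), (0,2), (0,4), (0,6), (0,8), (0,10), (0,12), (2,0), (2,6), (2,12), (4,0), (4,2) ...
Target (A=0, B=3) not in reachable set → no.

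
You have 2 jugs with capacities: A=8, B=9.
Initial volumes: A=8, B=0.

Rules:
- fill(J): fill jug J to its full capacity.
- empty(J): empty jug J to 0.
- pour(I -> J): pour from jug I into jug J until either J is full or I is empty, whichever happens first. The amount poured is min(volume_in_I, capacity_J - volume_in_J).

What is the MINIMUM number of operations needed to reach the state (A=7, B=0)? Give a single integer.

Answer: 4

Derivation:
BFS from (A=8, B=0). One shortest path:
  1. pour(A -> B) -> (A=0 B=8)
  2. fill(A) -> (A=8 B=8)
  3. pour(A -> B) -> (A=7 B=9)
  4. empty(B) -> (A=7 B=0)
Reached target in 4 moves.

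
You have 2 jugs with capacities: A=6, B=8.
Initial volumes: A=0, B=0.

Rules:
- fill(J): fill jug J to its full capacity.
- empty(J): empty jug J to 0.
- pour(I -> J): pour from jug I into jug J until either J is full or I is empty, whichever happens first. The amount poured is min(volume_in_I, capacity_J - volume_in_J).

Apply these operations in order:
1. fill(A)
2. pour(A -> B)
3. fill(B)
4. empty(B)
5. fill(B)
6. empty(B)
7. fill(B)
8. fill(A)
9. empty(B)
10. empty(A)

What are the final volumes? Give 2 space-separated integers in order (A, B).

Step 1: fill(A) -> (A=6 B=0)
Step 2: pour(A -> B) -> (A=0 B=6)
Step 3: fill(B) -> (A=0 B=8)
Step 4: empty(B) -> (A=0 B=0)
Step 5: fill(B) -> (A=0 B=8)
Step 6: empty(B) -> (A=0 B=0)
Step 7: fill(B) -> (A=0 B=8)
Step 8: fill(A) -> (A=6 B=8)
Step 9: empty(B) -> (A=6 B=0)
Step 10: empty(A) -> (A=0 B=0)

Answer: 0 0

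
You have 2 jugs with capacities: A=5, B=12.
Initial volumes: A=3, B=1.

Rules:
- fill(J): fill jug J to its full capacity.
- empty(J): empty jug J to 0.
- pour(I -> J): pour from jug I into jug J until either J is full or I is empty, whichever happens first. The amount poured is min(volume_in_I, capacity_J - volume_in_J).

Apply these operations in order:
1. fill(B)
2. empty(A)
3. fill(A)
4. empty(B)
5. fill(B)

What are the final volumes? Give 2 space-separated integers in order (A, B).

Step 1: fill(B) -> (A=3 B=12)
Step 2: empty(A) -> (A=0 B=12)
Step 3: fill(A) -> (A=5 B=12)
Step 4: empty(B) -> (A=5 B=0)
Step 5: fill(B) -> (A=5 B=12)

Answer: 5 12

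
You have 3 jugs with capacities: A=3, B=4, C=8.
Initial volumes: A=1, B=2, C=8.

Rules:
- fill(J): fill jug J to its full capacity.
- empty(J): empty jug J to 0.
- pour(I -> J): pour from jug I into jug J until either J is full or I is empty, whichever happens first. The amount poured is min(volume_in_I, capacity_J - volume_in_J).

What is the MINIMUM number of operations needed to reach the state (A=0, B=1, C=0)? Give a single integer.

BFS from (A=1, B=2, C=8). One shortest path:
  1. empty(B) -> (A=1 B=0 C=8)
  2. empty(C) -> (A=1 B=0 C=0)
  3. pour(A -> B) -> (A=0 B=1 C=0)
Reached target in 3 moves.

Answer: 3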